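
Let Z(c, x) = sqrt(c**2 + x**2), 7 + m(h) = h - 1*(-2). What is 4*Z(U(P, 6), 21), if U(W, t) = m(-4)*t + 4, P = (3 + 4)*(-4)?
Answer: 4*sqrt(2941) ≈ 216.92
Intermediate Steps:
m(h) = -5 + h (m(h) = -7 + (h - 1*(-2)) = -7 + (h + 2) = -7 + (2 + h) = -5 + h)
P = -28 (P = 7*(-4) = -28)
U(W, t) = 4 - 9*t (U(W, t) = (-5 - 4)*t + 4 = -9*t + 4 = 4 - 9*t)
4*Z(U(P, 6), 21) = 4*sqrt((4 - 9*6)**2 + 21**2) = 4*sqrt((4 - 54)**2 + 441) = 4*sqrt((-50)**2 + 441) = 4*sqrt(2500 + 441) = 4*sqrt(2941)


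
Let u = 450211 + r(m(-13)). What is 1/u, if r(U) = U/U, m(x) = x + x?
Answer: 1/450212 ≈ 2.2212e-6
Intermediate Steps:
m(x) = 2*x
r(U) = 1
u = 450212 (u = 450211 + 1 = 450212)
1/u = 1/450212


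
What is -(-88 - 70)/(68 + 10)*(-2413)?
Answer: -190627/39 ≈ -4887.9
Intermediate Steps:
-(-88 - 70)/(68 + 10)*(-2413) = -(-158/78)*(-2413) = -(-158*1/78)*(-2413) = -(-79)*(-2413)/39 = -1*190627/39 = -190627/39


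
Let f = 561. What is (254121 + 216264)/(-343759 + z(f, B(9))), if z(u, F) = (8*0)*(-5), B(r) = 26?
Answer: -470385/343759 ≈ -1.3684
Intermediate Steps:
z(u, F) = 0 (z(u, F) = 0*(-5) = 0)
(254121 + 216264)/(-343759 + z(f, B(9))) = (254121 + 216264)/(-343759 + 0) = 470385/(-343759) = 470385*(-1/343759) = -470385/343759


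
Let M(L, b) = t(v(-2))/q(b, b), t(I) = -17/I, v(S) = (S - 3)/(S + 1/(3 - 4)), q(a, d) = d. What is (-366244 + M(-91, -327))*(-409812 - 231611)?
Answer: 128029931336349/545 ≈ 2.3492e+11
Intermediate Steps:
v(S) = (-3 + S)/(-1 + S) (v(S) = (-3 + S)/(S + 1/(-1)) = (-3 + S)/(S - 1) = (-3 + S)/(-1 + S))
M(L, b) = -51/(5*b) (M(L, b) = (-17*(-1 - 2)/(-3 - 2))/b = (-17/(-5/(-3)))/b = (-17/((-⅓*(-5))))/b = (-17/5/3)/b = (-17*⅗)/b = -51/(5*b))
(-366244 + M(-91, -327))*(-409812 - 231611) = (-366244 - 51/5/(-327))*(-409812 - 231611) = (-366244 - 51/5*(-1/327))*(-641423) = (-366244 + 17/545)*(-641423) = -199602963/545*(-641423) = 128029931336349/545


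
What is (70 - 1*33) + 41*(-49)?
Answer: -1972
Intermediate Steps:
(70 - 1*33) + 41*(-49) = (70 - 33) - 2009 = 37 - 2009 = -1972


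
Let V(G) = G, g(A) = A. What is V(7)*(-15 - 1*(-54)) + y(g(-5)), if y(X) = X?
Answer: 268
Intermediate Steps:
V(7)*(-15 - 1*(-54)) + y(g(-5)) = 7*(-15 - 1*(-54)) - 5 = 7*(-15 + 54) - 5 = 7*39 - 5 = 273 - 5 = 268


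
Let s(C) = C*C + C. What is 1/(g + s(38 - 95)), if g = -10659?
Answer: -1/7467 ≈ -0.00013392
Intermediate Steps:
s(C) = C + C² (s(C) = C² + C = C + C²)
1/(g + s(38 - 95)) = 1/(-10659 + (38 - 95)*(1 + (38 - 95))) = 1/(-10659 - 57*(1 - 57)) = 1/(-10659 - 57*(-56)) = 1/(-10659 + 3192) = 1/(-7467) = -1/7467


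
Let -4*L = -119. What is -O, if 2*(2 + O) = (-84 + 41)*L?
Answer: 5133/8 ≈ 641.63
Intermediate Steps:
L = 119/4 (L = -1/4*(-119) = 119/4 ≈ 29.750)
O = -5133/8 (O = -2 + ((-84 + 41)*(119/4))/2 = -2 + (-43*119/4)/2 = -2 + (1/2)*(-5117/4) = -2 - 5117/8 = -5133/8 ≈ -641.63)
-O = -1*(-5133/8) = 5133/8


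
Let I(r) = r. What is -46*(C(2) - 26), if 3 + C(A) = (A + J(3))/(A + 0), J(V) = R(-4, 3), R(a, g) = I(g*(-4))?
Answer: 1564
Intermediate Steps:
R(a, g) = -4*g (R(a, g) = g*(-4) = -4*g)
J(V) = -12 (J(V) = -4*3 = -12)
C(A) = -3 + (-12 + A)/A (C(A) = -3 + (A - 12)/(A + 0) = -3 + (-12 + A)/A)
-46*(C(2) - 26) = -46*((-2 - 12/2) - 26) = -46*((-2 - 12*½) - 26) = -46*((-2 - 6) - 26) = -46*(-8 - 26) = -46*(-34) = 1564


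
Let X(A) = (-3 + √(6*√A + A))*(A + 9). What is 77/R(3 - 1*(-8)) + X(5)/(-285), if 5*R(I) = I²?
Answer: 3479/1045 - 14*√(5 + 6*√5)/285 ≈ 3.1184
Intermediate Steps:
R(I) = I²/5
X(A) = (-3 + √(A + 6*√A))*(9 + A)
77/R(3 - 1*(-8)) + X(5)/(-285) = 77/(((3 - 1*(-8))²/5)) + (-27 - 3*5 + 9*√(5 + 6*√5) + 5*√(5 + 6*√5))/(-285) = 77/(((3 + 8)²/5)) + (-27 - 15 + 9*√(5 + 6*√5) + 5*√(5 + 6*√5))*(-1/285) = 77/(((⅕)*11²)) + (-42 + 14*√(5 + 6*√5))*(-1/285) = 77/(((⅕)*121)) + (14/95 - 14*√(5 + 6*√5)/285) = 77/(121/5) + (14/95 - 14*√(5 + 6*√5)/285) = 77*(5/121) + (14/95 - 14*√(5 + 6*√5)/285) = 35/11 + (14/95 - 14*√(5 + 6*√5)/285) = 3479/1045 - 14*√(5 + 6*√5)/285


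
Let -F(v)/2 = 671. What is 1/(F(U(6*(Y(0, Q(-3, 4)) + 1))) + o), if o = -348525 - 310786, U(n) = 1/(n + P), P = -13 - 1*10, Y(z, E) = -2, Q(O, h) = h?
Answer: -1/660653 ≈ -1.5137e-6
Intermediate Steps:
P = -23 (P = -13 - 10 = -23)
U(n) = 1/(-23 + n) (U(n) = 1/(n - 23) = 1/(-23 + n))
F(v) = -1342 (F(v) = -2*671 = -1342)
o = -659311
1/(F(U(6*(Y(0, Q(-3, 4)) + 1))) + o) = 1/(-1342 - 659311) = 1/(-660653) = -1/660653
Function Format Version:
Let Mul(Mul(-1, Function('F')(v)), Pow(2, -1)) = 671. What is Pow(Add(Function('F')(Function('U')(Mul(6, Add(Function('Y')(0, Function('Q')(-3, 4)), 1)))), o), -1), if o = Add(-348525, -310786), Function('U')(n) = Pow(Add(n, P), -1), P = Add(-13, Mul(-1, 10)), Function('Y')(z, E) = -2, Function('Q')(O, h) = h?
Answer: Rational(-1, 660653) ≈ -1.5137e-6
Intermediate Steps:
P = -23 (P = Add(-13, -10) = -23)
Function('U')(n) = Pow(Add(-23, n), -1) (Function('U')(n) = Pow(Add(n, -23), -1) = Pow(Add(-23, n), -1))
Function('F')(v) = -1342 (Function('F')(v) = Mul(-2, 671) = -1342)
o = -659311
Pow(Add(Function('F')(Function('U')(Mul(6, Add(Function('Y')(0, Function('Q')(-3, 4)), 1)))), o), -1) = Pow(Add(-1342, -659311), -1) = Pow(-660653, -1) = Rational(-1, 660653)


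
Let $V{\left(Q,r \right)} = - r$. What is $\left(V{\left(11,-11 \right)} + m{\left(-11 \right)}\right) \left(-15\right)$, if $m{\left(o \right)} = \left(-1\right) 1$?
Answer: $-150$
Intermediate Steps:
$m{\left(o \right)} = -1$
$\left(V{\left(11,-11 \right)} + m{\left(-11 \right)}\right) \left(-15\right) = \left(\left(-1\right) \left(-11\right) - 1\right) \left(-15\right) = \left(11 - 1\right) \left(-15\right) = 10 \left(-15\right) = -150$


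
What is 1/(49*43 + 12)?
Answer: 1/2119 ≈ 0.00047192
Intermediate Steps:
1/(49*43 + 12) = 1/(2107 + 12) = 1/2119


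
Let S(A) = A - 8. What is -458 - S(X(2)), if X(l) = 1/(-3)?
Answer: -1349/3 ≈ -449.67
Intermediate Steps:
X(l) = -1/3
S(A) = -8 + A
-458 - S(X(2)) = -458 - (-8 - 1/3) = -458 - 1*(-25/3) = -458 + 25/3 = -1349/3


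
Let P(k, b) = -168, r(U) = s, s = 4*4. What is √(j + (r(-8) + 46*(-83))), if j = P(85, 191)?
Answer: I*√3970 ≈ 63.008*I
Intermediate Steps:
s = 16
r(U) = 16
j = -168
√(j + (r(-8) + 46*(-83))) = √(-168 + (16 + 46*(-83))) = √(-168 + (16 - 3818)) = √(-168 - 3802) = √(-3970) = I*√3970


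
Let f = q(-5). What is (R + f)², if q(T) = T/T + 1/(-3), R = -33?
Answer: 9409/9 ≈ 1045.4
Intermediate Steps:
q(T) = ⅔ (q(T) = 1 + 1*(-⅓) = 1 - ⅓ = ⅔)
f = ⅔ ≈ 0.66667
(R + f)² = (-33 + ⅔)² = (-97/3)² = 9409/9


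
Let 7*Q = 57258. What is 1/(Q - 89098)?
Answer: -7/566428 ≈ -1.2358e-5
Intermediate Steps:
Q = 57258/7 (Q = (⅐)*57258 = 57258/7 ≈ 8179.7)
1/(Q - 89098) = 1/(57258/7 - 89098) = 1/(-566428/7) = -7/566428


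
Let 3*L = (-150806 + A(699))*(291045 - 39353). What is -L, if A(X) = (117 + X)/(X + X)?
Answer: 2947956141368/233 ≈ 1.2652e+10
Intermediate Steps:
A(X) = (117 + X)/(2*X) (A(X) = (117 + X)/((2*X)) = (117 + X)*(1/(2*X)) = (117 + X)/(2*X))
L = -2947956141368/233 (L = ((-150806 + (½)*(117 + 699)/699)*(291045 - 39353))/3 = ((-150806 + (½)*(1/699)*816)*251692)/3 = ((-150806 + 136/233)*251692)/3 = (-35137662/233*251692)/3 = (⅓)*(-8843868424104/233) = -2947956141368/233 ≈ -1.2652e+10)
-L = -1*(-2947956141368/233) = 2947956141368/233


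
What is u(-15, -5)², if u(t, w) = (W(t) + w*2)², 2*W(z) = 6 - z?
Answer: 1/16 ≈ 0.062500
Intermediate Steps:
W(z) = 3 - z/2 (W(z) = (6 - z)/2 = 3 - z/2)
u(t, w) = (3 + 2*w - t/2)² (u(t, w) = ((3 - t/2) + w*2)² = ((3 - t/2) + 2*w)² = (3 + 2*w - t/2)²)
u(-15, -5)² = ((6 - 1*(-15) + 4*(-5))²/4)² = ((6 + 15 - 20)²/4)² = ((¼)*1²)² = ((¼)*1)² = (¼)² = 1/16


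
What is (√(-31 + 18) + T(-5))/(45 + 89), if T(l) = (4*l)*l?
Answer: 50/67 + I*√13/134 ≈ 0.74627 + 0.026907*I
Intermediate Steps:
T(l) = 4*l²
(√(-31 + 18) + T(-5))/(45 + 89) = (√(-31 + 18) + 4*(-5)²)/(45 + 89) = (√(-13) + 4*25)/134 = (I*√13 + 100)*(1/134) = (100 + I*√13)*(1/134) = 50/67 + I*√13/134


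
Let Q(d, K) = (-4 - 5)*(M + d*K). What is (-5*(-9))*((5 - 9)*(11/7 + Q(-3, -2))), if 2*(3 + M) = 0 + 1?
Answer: 37710/7 ≈ 5387.1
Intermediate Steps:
M = -5/2 (M = -3 + (0 + 1)/2 = -3 + (½)*1 = -3 + ½ = -5/2 ≈ -2.5000)
Q(d, K) = 45/2 - 9*K*d (Q(d, K) = (-4 - 5)*(-5/2 + d*K) = -9*(-5/2 + K*d) = 45/2 - 9*K*d)
(-5*(-9))*((5 - 9)*(11/7 + Q(-3, -2))) = (-5*(-9))*((5 - 9)*(11/7 + (45/2 - 9*(-2)*(-3)))) = 45*(-4*(11*(⅐) + (45/2 - 54))) = 45*(-4*(11/7 - 63/2)) = 45*(-4*(-419/14)) = 45*(838/7) = 37710/7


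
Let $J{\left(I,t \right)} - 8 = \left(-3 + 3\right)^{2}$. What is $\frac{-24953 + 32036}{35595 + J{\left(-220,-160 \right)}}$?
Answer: $\frac{7083}{35603} \approx 0.19894$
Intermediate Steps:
$J{\left(I,t \right)} = 8$ ($J{\left(I,t \right)} = 8 + \left(-3 + 3\right)^{2} = 8 + 0^{2} = 8 + 0 = 8$)
$\frac{-24953 + 32036}{35595 + J{\left(-220,-160 \right)}} = \frac{-24953 + 32036}{35595 + 8} = \frac{7083}{35603}$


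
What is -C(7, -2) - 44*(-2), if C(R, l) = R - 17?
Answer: 98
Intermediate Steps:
C(R, l) = -17 + R
-C(7, -2) - 44*(-2) = -(-17 + 7) - 44*(-2) = -1*(-10) + 88 = 10 + 88 = 98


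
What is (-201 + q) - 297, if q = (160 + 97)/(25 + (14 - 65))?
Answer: -13205/26 ≈ -507.88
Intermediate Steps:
q = -257/26 (q = 257/(25 - 51) = 257/(-26) = 257*(-1/26) = -257/26 ≈ -9.8846)
(-201 + q) - 297 = (-201 - 257/26) - 297 = -5483/26 - 297 = -13205/26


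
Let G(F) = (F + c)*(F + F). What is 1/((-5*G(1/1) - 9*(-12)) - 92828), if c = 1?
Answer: -1/92740 ≈ -1.0783e-5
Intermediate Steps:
G(F) = 2*F*(1 + F) (G(F) = (F + 1)*(F + F) = (1 + F)*(2*F) = 2*F*(1 + F))
1/((-5*G(1/1) - 9*(-12)) - 92828) = 1/((-10*(1 + 1/1)/1 - 9*(-12)) - 92828) = 1/((-10*(1 + 1) + 108) - 92828) = 1/((-10*2 + 108) - 92828) = 1/((-5*4 + 108) - 92828) = 1/((-20 + 108) - 92828) = 1/(88 - 92828) = 1/(-92740) = -1/92740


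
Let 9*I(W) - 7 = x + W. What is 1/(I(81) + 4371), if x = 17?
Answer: 3/13148 ≈ 0.00022817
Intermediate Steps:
I(W) = 8/3 + W/9 (I(W) = 7/9 + (17 + W)/9 = 7/9 + (17/9 + W/9) = 8/3 + W/9)
1/(I(81) + 4371) = 1/((8/3 + (1/9)*81) + 4371) = 1/((8/3 + 9) + 4371) = 1/(35/3 + 4371) = 1/(13148/3) = 3/13148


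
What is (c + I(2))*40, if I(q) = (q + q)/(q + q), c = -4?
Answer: -120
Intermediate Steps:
I(q) = 1 (I(q) = (2*q)/((2*q)) = (2*q)*(1/(2*q)) = 1)
(c + I(2))*40 = (-4 + 1)*40 = -3*40 = -120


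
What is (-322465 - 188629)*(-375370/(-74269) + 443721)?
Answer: -16843148931498986/74269 ≈ -2.2679e+11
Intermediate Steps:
(-322465 - 188629)*(-375370/(-74269) + 443721) = -511094*(-375370*(-1/74269) + 443721) = -511094*(375370/74269 + 443721) = -511094*32955090319/74269 = -16843148931498986/74269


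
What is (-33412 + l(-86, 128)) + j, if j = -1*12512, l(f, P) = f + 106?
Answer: -45904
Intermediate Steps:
l(f, P) = 106 + f
j = -12512
(-33412 + l(-86, 128)) + j = (-33412 + (106 - 86)) - 12512 = (-33412 + 20) - 12512 = -33392 - 12512 = -45904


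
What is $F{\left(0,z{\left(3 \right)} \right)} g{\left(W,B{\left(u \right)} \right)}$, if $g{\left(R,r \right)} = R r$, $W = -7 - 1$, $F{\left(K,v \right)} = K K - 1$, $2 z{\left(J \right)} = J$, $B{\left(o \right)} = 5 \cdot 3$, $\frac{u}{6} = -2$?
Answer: $120$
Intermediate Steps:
$u = -12$ ($u = 6 \left(-2\right) = -12$)
$B{\left(o \right)} = 15$
$z{\left(J \right)} = \frac{J}{2}$
$F{\left(K,v \right)} = -1 + K^{2}$ ($F{\left(K,v \right)} = K^{2} - 1 = -1 + K^{2}$)
$W = -8$
$F{\left(0,z{\left(3 \right)} \right)} g{\left(W,B{\left(u \right)} \right)} = \left(-1 + 0^{2}\right) \left(\left(-8\right) 15\right) = \left(-1 + 0\right) \left(-120\right) = \left(-1\right) \left(-120\right) = 120$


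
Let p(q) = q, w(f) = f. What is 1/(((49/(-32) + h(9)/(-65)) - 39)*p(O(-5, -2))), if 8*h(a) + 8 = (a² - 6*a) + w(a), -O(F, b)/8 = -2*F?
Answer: 26/84417 ≈ 0.00030799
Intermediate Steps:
O(F, b) = 16*F (O(F, b) = -(-16)*F = 16*F)
h(a) = -1 - 5*a/8 + a²/8 (h(a) = -1 + ((a² - 6*a) + a)/8 = -1 + (a² - 5*a)/8 = -1 + (-5*a/8 + a²/8) = -1 - 5*a/8 + a²/8)
1/(((49/(-32) + h(9)/(-65)) - 39)*p(O(-5, -2))) = 1/(((49/(-32) + (-1 - 5/8*9 + (⅛)*9²)/(-65)) - 39)*(16*(-5))) = 1/(((49*(-1/32) + (-1 - 45/8 + (⅛)*81)*(-1/65)) - 39)*(-80)) = 1/(((-49/32 + (-1 - 45/8 + 81/8)*(-1/65)) - 39)*(-80)) = 1/(((-49/32 + (7/2)*(-1/65)) - 39)*(-80)) = 1/(((-49/32 - 7/130) - 39)*(-80)) = 1/((-3297/2080 - 39)*(-80)) = 1/(-84417/2080*(-80)) = 1/(84417/26) = 26/84417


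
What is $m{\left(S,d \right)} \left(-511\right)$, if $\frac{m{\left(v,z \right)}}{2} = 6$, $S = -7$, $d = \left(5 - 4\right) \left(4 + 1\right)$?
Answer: $-6132$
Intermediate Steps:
$d = 5$ ($d = 1 \cdot 5 = 5$)
$m{\left(v,z \right)} = 12$ ($m{\left(v,z \right)} = 2 \cdot 6 = 12$)
$m{\left(S,d \right)} \left(-511\right) = 12 \left(-511\right) = -6132$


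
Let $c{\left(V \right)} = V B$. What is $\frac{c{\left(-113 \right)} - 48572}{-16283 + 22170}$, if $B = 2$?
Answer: $- \frac{48798}{5887} \approx -8.2891$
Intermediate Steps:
$c{\left(V \right)} = 2 V$ ($c{\left(V \right)} = V 2 = 2 V$)
$\frac{c{\left(-113 \right)} - 48572}{-16283 + 22170} = \frac{2 \left(-113\right) - 48572}{-16283 + 22170} = \frac{-226 - 48572}{5887} = \left(-48798\right) \frac{1}{5887} = - \frac{48798}{5887}$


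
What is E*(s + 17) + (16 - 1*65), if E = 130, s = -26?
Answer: -1219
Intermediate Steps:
E*(s + 17) + (16 - 1*65) = 130*(-26 + 17) + (16 - 1*65) = 130*(-9) + (16 - 65) = -1170 - 49 = -1219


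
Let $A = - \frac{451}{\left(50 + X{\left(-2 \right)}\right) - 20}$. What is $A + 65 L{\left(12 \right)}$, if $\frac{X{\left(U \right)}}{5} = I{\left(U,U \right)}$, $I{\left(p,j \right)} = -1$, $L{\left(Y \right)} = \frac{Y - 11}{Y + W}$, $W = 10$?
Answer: $- \frac{8297}{550} \approx -15.085$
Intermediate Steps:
$L{\left(Y \right)} = \frac{-11 + Y}{10 + Y}$ ($L{\left(Y \right)} = \frac{Y - 11}{Y + 10} = \frac{-11 + Y}{10 + Y}$)
$X{\left(U \right)} = -5$ ($X{\left(U \right)} = 5 \left(-1\right) = -5$)
$A = - \frac{451}{25}$ ($A = - \frac{451}{\left(50 - 5\right) - 20} = - \frac{451}{45 - 20} = - \frac{451}{25} \approx -18.04$)
$A + 65 L{\left(12 \right)} = - \frac{451}{25} + 65 \frac{-11 + 12}{10 + 12} = - \frac{451}{25} + 65 \cdot \frac{1}{22} \cdot 1 = - \frac{451}{25} + 65 \cdot \frac{1}{22} = - \frac{451}{25} + \frac{65}{22} = - \frac{8297}{550}$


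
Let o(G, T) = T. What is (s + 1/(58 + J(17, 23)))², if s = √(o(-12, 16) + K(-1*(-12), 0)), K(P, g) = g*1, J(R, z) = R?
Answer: 90601/5625 ≈ 16.107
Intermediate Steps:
K(P, g) = g
s = 4 (s = √(16 + 0) = √16 = 4)
(s + 1/(58 + J(17, 23)))² = (4 + 1/(58 + 17))² = (4 + 1/75)² = (301/75)² = 90601/5625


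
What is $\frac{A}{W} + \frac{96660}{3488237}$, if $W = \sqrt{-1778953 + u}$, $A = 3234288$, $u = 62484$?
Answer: $\frac{96660}{3488237} - \frac{3234288 i \sqrt{1716469}}{1716469} \approx 0.02771 - 2468.7 i$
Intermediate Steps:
$W = i \sqrt{1716469}$ ($W = \sqrt{-1778953 + 62484} = \sqrt{-1716469} = i \sqrt{1716469} \approx 1310.1 i$)
$\frac{A}{W} + \frac{96660}{3488237} = \frac{3234288}{i \sqrt{1716469}} + \frac{96660}{3488237} = 3234288 \left(- \frac{i \sqrt{1716469}}{1716469}\right) + 96660 \cdot \frac{1}{3488237} = - \frac{3234288 i \sqrt{1716469}}{1716469} + \frac{96660}{3488237} = \frac{96660}{3488237} - \frac{3234288 i \sqrt{1716469}}{1716469}$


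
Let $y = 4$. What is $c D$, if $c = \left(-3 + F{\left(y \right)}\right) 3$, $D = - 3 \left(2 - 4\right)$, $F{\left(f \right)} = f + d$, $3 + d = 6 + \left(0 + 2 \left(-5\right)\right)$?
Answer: $-108$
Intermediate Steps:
$d = -7$ ($d = -3 + \left(6 + \left(0 + 2 \left(-5\right)\right)\right) = -3 + \left(6 + \left(0 - 10\right)\right) = -3 + \left(6 - 10\right) = -3 - 4 = -7$)
$F{\left(f \right)} = -7 + f$ ($F{\left(f \right)} = f - 7 = -7 + f$)
$D = 6$ ($D = \left(-3\right) \left(-2\right) = 6$)
$c = -18$ ($c = \left(-3 + \left(-7 + 4\right)\right) 3 = \left(-3 - 3\right) 3 = \left(-6\right) 3 = -18$)
$c D = \left(-18\right) 6 = -108$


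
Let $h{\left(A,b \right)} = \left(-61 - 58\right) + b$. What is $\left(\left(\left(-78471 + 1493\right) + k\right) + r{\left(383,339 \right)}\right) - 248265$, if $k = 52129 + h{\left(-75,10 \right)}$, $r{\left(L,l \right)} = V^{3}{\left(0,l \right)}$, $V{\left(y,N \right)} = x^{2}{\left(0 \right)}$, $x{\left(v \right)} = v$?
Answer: $-273223$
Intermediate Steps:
$h{\left(A,b \right)} = -119 + b$
$V{\left(y,N \right)} = 0$ ($V{\left(y,N \right)} = 0^{2} = 0$)
$r{\left(L,l \right)} = 0$ ($r{\left(L,l \right)} = 0^{3} = 0$)
$k = 52020$ ($k = 52129 + \left(-119 + 10\right) = 52129 - 109 = 52020$)
$\left(\left(\left(-78471 + 1493\right) + k\right) + r{\left(383,339 \right)}\right) - 248265 = \left(\left(\left(-78471 + 1493\right) + 52020\right) + 0\right) - 248265 = \left(\left(-76978 + 52020\right) + 0\right) - 248265 = \left(-24958 + 0\right) - 248265 = -24958 - 248265 = -273223$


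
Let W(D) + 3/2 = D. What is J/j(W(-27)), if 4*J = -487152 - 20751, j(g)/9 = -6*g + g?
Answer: -169301/1710 ≈ -99.006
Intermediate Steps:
W(D) = -3/2 + D
j(g) = -45*g (j(g) = 9*(-6*g + g) = 9*(-5*g) = -45*g)
J = -507903/4 (J = (-487152 - 20751)/4 = (¼)*(-507903) = -507903/4 ≈ -1.2698e+5)
J/j(W(-27)) = -507903*(-1/(45*(-3/2 - 27)))/4 = -507903/(4*((-45*(-57/2)))) = -507903/(4*2565/2) = -507903/4*2/2565 = -169301/1710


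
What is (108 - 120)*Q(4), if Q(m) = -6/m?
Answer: 18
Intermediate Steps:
(108 - 120)*Q(4) = (108 - 120)*(-6/4) = -(-72)/4 = -12*(-3/2) = 18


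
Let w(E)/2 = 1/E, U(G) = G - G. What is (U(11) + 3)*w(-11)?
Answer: -6/11 ≈ -0.54545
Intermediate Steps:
U(G) = 0
w(E) = 2/E
(U(11) + 3)*w(-11) = (0 + 3)*(2/(-11)) = 3*(2*(-1/11)) = 3*(-2/11) = -6/11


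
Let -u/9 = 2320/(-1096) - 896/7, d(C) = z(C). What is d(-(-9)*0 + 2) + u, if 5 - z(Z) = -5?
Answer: 161804/137 ≈ 1181.1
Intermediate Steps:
z(Z) = 10 (z(Z) = 5 - 1*(-5) = 5 + 5 = 10)
d(C) = 10
u = 160434/137 (u = -9*(2320/(-1096) - 896/7) = -9*(2320*(-1/1096) - 896*⅐) = -9*(-290/137 - 128) = -9*(-17826/137) = 160434/137 ≈ 1171.1)
d(-(-9)*0 + 2) + u = 10 + 160434/137 = 161804/137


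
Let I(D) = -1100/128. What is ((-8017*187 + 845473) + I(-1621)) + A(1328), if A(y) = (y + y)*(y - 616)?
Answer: 39595437/32 ≈ 1.2374e+6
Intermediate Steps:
I(D) = -275/32 (I(D) = -1100*1/128 = -275/32)
A(y) = 2*y*(-616 + y) (A(y) = (2*y)*(-616 + y) = 2*y*(-616 + y))
((-8017*187 + 845473) + I(-1621)) + A(1328) = ((-8017*187 + 845473) - 275/32) + 2*1328*(-616 + 1328) = ((-1499179 + 845473) - 275/32) + 2*1328*712 = (-653706 - 275/32) + 1891072 = -20918867/32 + 1891072 = 39595437/32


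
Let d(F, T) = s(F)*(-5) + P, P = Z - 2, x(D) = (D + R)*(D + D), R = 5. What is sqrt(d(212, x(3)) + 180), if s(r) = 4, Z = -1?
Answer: sqrt(157) ≈ 12.530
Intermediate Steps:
x(D) = 2*D*(5 + D) (x(D) = (D + 5)*(D + D) = (5 + D)*(2*D) = 2*D*(5 + D))
P = -3 (P = -1 - 2 = -3)
d(F, T) = -23 (d(F, T) = 4*(-5) - 3 = -20 - 3 = -23)
sqrt(d(212, x(3)) + 180) = sqrt(-23 + 180) = sqrt(157)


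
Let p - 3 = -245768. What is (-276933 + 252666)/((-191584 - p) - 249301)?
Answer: 8089/65040 ≈ 0.12437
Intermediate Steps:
p = -245765 (p = 3 - 245768 = -245765)
(-276933 + 252666)/((-191584 - p) - 249301) = (-276933 + 252666)/((-191584 - 1*(-245765)) - 249301) = -24267/((-191584 + 245765) - 249301) = -24267/(54181 - 249301) = -24267/(-195120) = -24267*(-1/195120) = 8089/65040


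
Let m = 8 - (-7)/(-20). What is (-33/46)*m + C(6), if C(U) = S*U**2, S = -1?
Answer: -38169/920 ≈ -41.488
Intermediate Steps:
C(U) = -U**2
m = 153/20 (m = 8 - (-7)*(-1)/20 = 8 - 1*7/20 = 8 - 7/20 = 153/20 ≈ 7.6500)
(-33/46)*m + C(6) = -33/46*(153/20) - 1*6**2 = -33*1/46*(153/20) - 1*36 = -33/46*153/20 - 36 = -5049/920 - 36 = -38169/920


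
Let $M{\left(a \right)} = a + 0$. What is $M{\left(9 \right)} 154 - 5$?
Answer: $1381$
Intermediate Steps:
$M{\left(a \right)} = a$
$M{\left(9 \right)} 154 - 5 = 9 \cdot 154 - 5 = 1386 - 5 = 1381$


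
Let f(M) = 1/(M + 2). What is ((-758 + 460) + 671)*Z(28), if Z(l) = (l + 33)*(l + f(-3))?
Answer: 614331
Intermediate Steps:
f(M) = 1/(2 + M)
Z(l) = (-1 + l)*(33 + l) (Z(l) = (l + 33)*(l + 1/(2 - 3)) = (33 + l)*(l + 1/(-1)) = (33 + l)*(l - 1) = (33 + l)*(-1 + l) = (-1 + l)*(33 + l))
((-758 + 460) + 671)*Z(28) = ((-758 + 460) + 671)*(-33 + 28² + 32*28) = (-298 + 671)*(-33 + 784 + 896) = 373*1647 = 614331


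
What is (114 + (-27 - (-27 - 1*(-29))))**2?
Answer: 7225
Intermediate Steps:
(114 + (-27 - (-27 - 1*(-29))))**2 = (114 + (-27 - (-27 + 29)))**2 = (114 + (-27 - 1*2))**2 = (114 + (-27 - 2))**2 = (114 - 29)**2 = 85**2 = 7225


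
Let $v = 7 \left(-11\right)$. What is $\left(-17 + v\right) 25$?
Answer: $-2350$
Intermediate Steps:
$v = -77$
$\left(-17 + v\right) 25 = \left(-17 - 77\right) 25 = \left(-94\right) 25 = -2350$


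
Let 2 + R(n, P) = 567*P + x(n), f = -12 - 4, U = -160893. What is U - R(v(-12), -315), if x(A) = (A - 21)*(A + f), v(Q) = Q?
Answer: 16790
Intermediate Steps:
f = -16
x(A) = (-21 + A)*(-16 + A) (x(A) = (A - 21)*(A - 16) = (-21 + A)*(-16 + A))
R(n, P) = 334 + n² - 37*n + 567*P (R(n, P) = -2 + (567*P + (336 + n² - 37*n)) = -2 + (336 + n² - 37*n + 567*P) = 334 + n² - 37*n + 567*P)
U - R(v(-12), -315) = -160893 - (334 + (-12)² - 37*(-12) + 567*(-315)) = -160893 - (334 + 144 + 444 - 178605) = -160893 - 1*(-177683) = -160893 + 177683 = 16790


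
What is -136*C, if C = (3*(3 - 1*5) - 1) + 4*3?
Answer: -680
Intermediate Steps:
C = 5 (C = (3*(3 - 5) - 1) + 12 = (3*(-2) - 1) + 12 = (-6 - 1) + 12 = -7 + 12 = 5)
-136*C = -136*5 = -680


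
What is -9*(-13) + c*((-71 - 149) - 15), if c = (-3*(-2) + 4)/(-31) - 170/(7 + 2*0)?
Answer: 1280289/217 ≈ 5900.0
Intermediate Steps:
c = -5340/217 (c = (6 + 4)*(-1/31) - 170/(7 + 0) = 10*(-1/31) - 170/7 = -10/31 - 170*⅐ = -10/31 - 170/7 = -5340/217 ≈ -24.608)
-9*(-13) + c*((-71 - 149) - 15) = -9*(-13) - 5340*((-71 - 149) - 15)/217 = 117 - 5340*(-220 - 15)/217 = 117 - 5340/217*(-235) = 117 + 1254900/217 = 1280289/217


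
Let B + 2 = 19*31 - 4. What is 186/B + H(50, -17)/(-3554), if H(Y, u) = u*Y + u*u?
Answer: 988107/2071982 ≈ 0.47689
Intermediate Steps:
H(Y, u) = u² + Y*u (H(Y, u) = Y*u + u² = u² + Y*u)
B = 583 (B = -2 + (19*31 - 4) = -2 + (589 - 4) = -2 + 585 = 583)
186/B + H(50, -17)/(-3554) = 186/583 - 17*(50 - 17)/(-3554) = 186*(1/583) - 17*33*(-1/3554) = 186/583 - 561*(-1/3554) = 186/583 + 561/3554 = 988107/2071982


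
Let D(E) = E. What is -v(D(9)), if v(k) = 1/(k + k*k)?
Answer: -1/90 ≈ -0.011111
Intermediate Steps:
v(k) = 1/(k + k²)
-v(D(9)) = -1/(9*(1 + 9)) = -1/(9*10) = -1*1/90 = -1/90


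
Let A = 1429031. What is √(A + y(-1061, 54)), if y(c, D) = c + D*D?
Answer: √1430886 ≈ 1196.2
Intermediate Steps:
y(c, D) = c + D²
√(A + y(-1061, 54)) = √(1429031 + (-1061 + 54²)) = √(1429031 + (-1061 + 2916)) = √(1429031 + 1855) = √1430886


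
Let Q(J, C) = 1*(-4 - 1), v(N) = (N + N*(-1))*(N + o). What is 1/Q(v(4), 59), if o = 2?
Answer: -1/5 ≈ -0.20000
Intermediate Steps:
v(N) = 0 (v(N) = (N + N*(-1))*(N + 2) = (N - N)*(2 + N) = 0*(2 + N) = 0)
Q(J, C) = -5 (Q(J, C) = 1*(-5) = -5)
1/Q(v(4), 59) = 1/(-5) = -1/5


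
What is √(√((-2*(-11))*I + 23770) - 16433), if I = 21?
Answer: √(-16433 + 2*√6058) ≈ 127.58*I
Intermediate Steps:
√(√((-2*(-11))*I + 23770) - 16433) = √(√(-2*(-11)*21 + 23770) - 16433) = √(√(22*21 + 23770) - 16433) = √(√(462 + 23770) - 16433) = √(√24232 - 16433) = √(2*√6058 - 16433) = √(-16433 + 2*√6058)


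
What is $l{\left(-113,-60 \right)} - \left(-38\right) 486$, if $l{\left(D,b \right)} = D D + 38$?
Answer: $31275$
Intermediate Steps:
$l{\left(D,b \right)} = 38 + D^{2}$ ($l{\left(D,b \right)} = D^{2} + 38 = 38 + D^{2}$)
$l{\left(-113,-60 \right)} - \left(-38\right) 486 = \left(38 + \left(-113\right)^{2}\right) - \left(-38\right) 486 = \left(38 + 12769\right) - -18468 = 12807 + 18468 = 31275$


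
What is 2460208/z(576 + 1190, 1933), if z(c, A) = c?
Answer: 1230104/883 ≈ 1393.1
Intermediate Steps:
2460208/z(576 + 1190, 1933) = 2460208/(576 + 1190) = 2460208/1766 = 2460208*(1/1766) = 1230104/883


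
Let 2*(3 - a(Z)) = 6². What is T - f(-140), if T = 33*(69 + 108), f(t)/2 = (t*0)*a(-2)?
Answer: 5841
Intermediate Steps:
a(Z) = -15 (a(Z) = 3 - ½*6² = 3 - ½*36 = 3 - 18 = -15)
f(t) = 0 (f(t) = 2*((t*0)*(-15)) = 2*(0*(-15)) = 2*0 = 0)
T = 5841 (T = 33*177 = 5841)
T - f(-140) = 5841 - 1*0 = 5841 + 0 = 5841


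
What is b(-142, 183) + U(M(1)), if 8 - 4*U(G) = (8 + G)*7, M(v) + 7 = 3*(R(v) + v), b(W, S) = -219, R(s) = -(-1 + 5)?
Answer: -203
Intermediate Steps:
R(s) = -4 (R(s) = -1*4 = -4)
M(v) = -19 + 3*v (M(v) = -7 + 3*(-4 + v) = -7 + (-12 + 3*v) = -19 + 3*v)
U(G) = -12 - 7*G/4 (U(G) = 2 - (8 + G)*7/4 = 2 - (56 + 7*G)/4 = 2 + (-14 - 7*G/4) = -12 - 7*G/4)
b(-142, 183) + U(M(1)) = -219 + (-12 - 7*(-19 + 3*1)/4) = -219 + (-12 - 7*(-19 + 3)/4) = -219 + (-12 - 7/4*(-16)) = -219 + (-12 + 28) = -219 + 16 = -203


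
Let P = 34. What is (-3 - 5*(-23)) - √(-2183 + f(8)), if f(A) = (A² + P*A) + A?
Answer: 112 - I*√1839 ≈ 112.0 - 42.884*I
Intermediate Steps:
f(A) = A² + 35*A (f(A) = (A² + 34*A) + A = A² + 35*A)
(-3 - 5*(-23)) - √(-2183 + f(8)) = (-3 - 5*(-23)) - √(-2183 + 8*(35 + 8)) = (-3 + 115) - √(-2183 + 8*43) = 112 - √(-2183 + 344) = 112 - √(-1839) = 112 - I*√1839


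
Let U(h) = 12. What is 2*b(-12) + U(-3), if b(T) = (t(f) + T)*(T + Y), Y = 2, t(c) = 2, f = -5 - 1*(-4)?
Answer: 212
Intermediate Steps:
f = -1 (f = -5 + 4 = -1)
b(T) = (2 + T)² (b(T) = (2 + T)*(T + 2) = (2 + T)*(2 + T) = (2 + T)²)
2*b(-12) + U(-3) = 2*(4 + (-12)² + 4*(-12)) + 12 = 2*(4 + 144 - 48) + 12 = 2*100 + 12 = 200 + 12 = 212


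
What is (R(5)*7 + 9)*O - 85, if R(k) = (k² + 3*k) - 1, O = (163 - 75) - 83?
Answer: 1325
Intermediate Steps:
O = 5 (O = 88 - 83 = 5)
R(k) = -1 + k² + 3*k
(R(5)*7 + 9)*O - 85 = ((-1 + 5² + 3*5)*7 + 9)*5 - 85 = ((-1 + 25 + 15)*7 + 9)*5 - 85 = (39*7 + 9)*5 - 85 = (273 + 9)*5 - 85 = 282*5 - 85 = 1410 - 85 = 1325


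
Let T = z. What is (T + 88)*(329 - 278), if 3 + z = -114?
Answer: -1479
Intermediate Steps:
z = -117 (z = -3 - 114 = -117)
T = -117
(T + 88)*(329 - 278) = (-117 + 88)*(329 - 278) = -29*51 = -1479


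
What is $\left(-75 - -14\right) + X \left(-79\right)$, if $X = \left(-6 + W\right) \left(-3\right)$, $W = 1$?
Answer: $-1246$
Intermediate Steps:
$X = 15$ ($X = \left(-6 + 1\right) \left(-3\right) = \left(-5\right) \left(-3\right) = 15$)
$\left(-75 - -14\right) + X \left(-79\right) = \left(-75 - -14\right) + 15 \left(-79\right) = \left(-75 + 14\right) - 1185 = -61 - 1185 = -1246$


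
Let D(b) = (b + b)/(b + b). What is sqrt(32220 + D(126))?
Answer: sqrt(32221) ≈ 179.50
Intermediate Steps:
D(b) = 1 (D(b) = (2*b)/((2*b)) = (2*b)*(1/(2*b)) = 1)
sqrt(32220 + D(126)) = sqrt(32220 + 1) = sqrt(32221)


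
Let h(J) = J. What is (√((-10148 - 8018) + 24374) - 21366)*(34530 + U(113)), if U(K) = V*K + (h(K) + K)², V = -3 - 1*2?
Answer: -1816986006 + 680328*√97 ≈ -1.8103e+9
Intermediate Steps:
V = -5 (V = -3 - 2 = -5)
U(K) = -5*K + 4*K² (U(K) = -5*K + (K + K)² = -5*K + (2*K)² = -5*K + 4*K²)
(√((-10148 - 8018) + 24374) - 21366)*(34530 + U(113)) = (√((-10148 - 8018) + 24374) - 21366)*(34530 + 113*(-5 + 4*113)) = (√(-18166 + 24374) - 21366)*(34530 + 113*(-5 + 452)) = (√6208 - 21366)*(34530 + 113*447) = (8*√97 - 21366)*(34530 + 50511) = (-21366 + 8*√97)*85041 = -1816986006 + 680328*√97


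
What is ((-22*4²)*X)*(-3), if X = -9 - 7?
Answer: -16896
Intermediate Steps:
X = -16
((-22*4²)*X)*(-3) = (-22*4²*(-16))*(-3) = (-22*16*(-16))*(-3) = -352*(-16)*(-3) = 5632*(-3) = -16896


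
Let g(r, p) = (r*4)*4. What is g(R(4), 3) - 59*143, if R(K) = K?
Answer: -8373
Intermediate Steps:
g(r, p) = 16*r (g(r, p) = (4*r)*4 = 16*r)
g(R(4), 3) - 59*143 = 16*4 - 59*143 = 64 - 8437 = -8373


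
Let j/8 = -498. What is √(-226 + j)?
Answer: I*√4210 ≈ 64.885*I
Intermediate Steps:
j = -3984 (j = 8*(-498) = -3984)
√(-226 + j) = √(-226 - 3984) = √(-4210) = I*√4210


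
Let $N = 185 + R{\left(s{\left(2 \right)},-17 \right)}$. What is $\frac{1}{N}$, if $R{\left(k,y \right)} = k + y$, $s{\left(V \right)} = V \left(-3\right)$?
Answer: $\frac{1}{162} \approx 0.0061728$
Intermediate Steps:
$s{\left(V \right)} = - 3 V$
$N = 162$ ($N = 185 - 23 = 162$)
$\frac{1}{N} = \frac{1}{162}$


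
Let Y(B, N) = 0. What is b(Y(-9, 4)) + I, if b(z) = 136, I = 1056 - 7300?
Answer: -6108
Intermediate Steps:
I = -6244
b(Y(-9, 4)) + I = 136 - 6244 = -6108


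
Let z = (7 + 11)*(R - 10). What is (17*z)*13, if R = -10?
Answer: -79560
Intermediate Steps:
z = -360 (z = (7 + 11)*(-10 - 10) = 18*(-20) = -360)
(17*z)*13 = (17*(-360))*13 = -6120*13 = -79560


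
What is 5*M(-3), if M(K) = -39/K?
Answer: 65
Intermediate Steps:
5*M(-3) = 5*(-39/(-3)) = 5*(-39*(-⅓)) = 5*13 = 65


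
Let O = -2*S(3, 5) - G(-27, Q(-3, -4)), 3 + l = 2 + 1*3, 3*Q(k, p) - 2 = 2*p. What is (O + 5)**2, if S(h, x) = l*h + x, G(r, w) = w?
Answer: 225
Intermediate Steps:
Q(k, p) = 2/3 + 2*p/3 (Q(k, p) = 2/3 + (2*p)/3 = 2/3 + 2*p/3)
l = 2 (l = -3 + (2 + 1*3) = -3 + (2 + 3) = -3 + 5 = 2)
S(h, x) = x + 2*h (S(h, x) = 2*h + x = x + 2*h)
O = -20 (O = -2*(5 + 2*3) - (2/3 + (2/3)*(-4)) = -2*(5 + 6) - (2/3 - 8/3) = -2*11 - 1*(-2) = -22 + 2 = -20)
(O + 5)**2 = (-20 + 5)**2 = (-15)**2 = 225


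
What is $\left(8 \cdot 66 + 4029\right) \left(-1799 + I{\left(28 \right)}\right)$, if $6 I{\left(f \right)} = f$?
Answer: $-8176777$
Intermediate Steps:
$I{\left(f \right)} = \frac{f}{6}$
$\left(8 \cdot 66 + 4029\right) \left(-1799 + I{\left(28 \right)}\right) = \left(8 \cdot 66 + 4029\right) \left(-1799 + \frac{1}{6} \cdot 28\right) = \left(528 + 4029\right) \left(-1799 + \frac{14}{3}\right) = 4557 \left(- \frac{5383}{3}\right) = -8176777$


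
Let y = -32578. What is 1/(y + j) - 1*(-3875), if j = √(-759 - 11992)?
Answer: 4112687953047/1061338835 - I*√12751/1061338835 ≈ 3875.0 - 1.0639e-7*I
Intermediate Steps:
j = I*√12751 (j = √(-12751) = I*√12751 ≈ 112.92*I)
1/(y + j) - 1*(-3875) = 1/(-32578 + I*√12751) - 1*(-3875) = 1/(-32578 + I*√12751) + 3875 = 3875 + 1/(-32578 + I*√12751)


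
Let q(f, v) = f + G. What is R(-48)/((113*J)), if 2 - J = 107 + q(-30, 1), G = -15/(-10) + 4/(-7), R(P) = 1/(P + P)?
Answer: 7/5765712 ≈ 1.2141e-6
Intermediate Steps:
R(P) = 1/(2*P)
G = 13/14 (G = -15*(-⅒) + 4*(-⅐) = 3/2 - 4/7 = 13/14 ≈ 0.92857)
q(f, v) = 13/14 + f (q(f, v) = f + 13/14 = 13/14 + f)
J = -1063/14 (J = 2 - (107 + (13/14 - 30)) = 2 - (107 - 407/14) = 2 - 1*1091/14 = 2 - 1091/14 = -1063/14 ≈ -75.929)
R(-48)/((113*J)) = ((½)/(-48))/((113*(-1063/14))) = ((½)*(-1/48))/(-120119/14) = -1/96*(-14/120119) = 7/5765712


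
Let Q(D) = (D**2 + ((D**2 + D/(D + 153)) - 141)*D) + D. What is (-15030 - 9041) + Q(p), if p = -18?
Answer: -135283/5 ≈ -27057.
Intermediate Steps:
Q(D) = D + D**2 + D*(-141 + D**2 + D/(153 + D)) (Q(D) = (D**2 + ((D**2 + D/(153 + D)) - 141)*D) + D = (D**2 + (-141 + D**2 + D/(153 + D))*D) + D = (D**2 + D*(-141 + D**2 + D/(153 + D))) + D = D + D**2 + D*(-141 + D**2 + D/(153 + D)))
(-15030 - 9041) + Q(p) = (-15030 - 9041) - 18*(-21420 + (-18)**3 + 14*(-18) + 154*(-18)**2)/(153 - 18) = -24071 - 18*(-21420 - 5832 - 252 + 154*324)/135 = -24071 - 18*1/135*(-21420 - 5832 - 252 + 49896) = -24071 - 18*1/135*22392 = -24071 - 14928/5 = -135283/5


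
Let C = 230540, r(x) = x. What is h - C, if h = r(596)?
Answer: -229944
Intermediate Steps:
h = 596
h - C = 596 - 1*230540 = 596 - 230540 = -229944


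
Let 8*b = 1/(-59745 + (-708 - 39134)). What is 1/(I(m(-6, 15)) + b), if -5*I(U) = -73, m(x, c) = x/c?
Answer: 3983480/58158803 ≈ 0.068493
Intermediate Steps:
I(U) = 73/5 (I(U) = -⅕*(-73) = 73/5)
b = -1/796696 (b = 1/(8*(-59745 + (-708 - 39134))) = 1/(8*(-59745 - 39842)) = (⅛)/(-99587) = (⅛)*(-1/99587) = -1/796696 ≈ -1.2552e-6)
1/(I(m(-6, 15)) + b) = 1/(73/5 - 1/796696) = 1/(58158803/3983480) = 3983480/58158803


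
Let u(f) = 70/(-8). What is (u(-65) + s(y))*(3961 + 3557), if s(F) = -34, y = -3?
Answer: -642789/2 ≈ -3.2139e+5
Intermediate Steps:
u(f) = -35/4 (u(f) = 70*(-1/8) = -35/4)
(u(-65) + s(y))*(3961 + 3557) = (-35/4 - 34)*(3961 + 3557) = -171/4*7518 = -642789/2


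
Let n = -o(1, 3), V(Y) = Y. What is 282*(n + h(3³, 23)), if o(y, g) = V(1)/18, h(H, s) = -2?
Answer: -1739/3 ≈ -579.67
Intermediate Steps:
o(y, g) = 1/18
n = -1/18 (n = -1*1/18 = -1/18 ≈ -0.055556)
282*(n + h(3³, 23)) = 282*(-1/18 - 2) = 282*(-37/18) = -1739/3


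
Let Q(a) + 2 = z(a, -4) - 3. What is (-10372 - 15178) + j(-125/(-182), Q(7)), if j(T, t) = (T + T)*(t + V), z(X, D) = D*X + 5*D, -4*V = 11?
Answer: -9328075/364 ≈ -25627.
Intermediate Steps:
V = -11/4 (V = -1/4*11 = -11/4 ≈ -2.7500)
z(X, D) = 5*D + D*X
Q(a) = -25 - 4*a (Q(a) = -2 + (-4*(5 + a) - 3) = -2 + ((-20 - 4*a) - 3) = -2 + (-23 - 4*a) = -25 - 4*a)
j(T, t) = 2*T*(-11/4 + t) (j(T, t) = (T + T)*(t - 11/4) = (2*T)*(-11/4 + t) = 2*T*(-11/4 + t))
(-10372 - 15178) + j(-125/(-182), Q(7)) = (-10372 - 15178) + (-125/(-182))*(-11 + 4*(-25 - 4*7))/2 = -25550 + (-125*(-1/182))*(-11 + 4*(-25 - 28))/2 = -25550 + (1/2)*(125/182)*(-11 + 4*(-53)) = -25550 + (1/2)*(125/182)*(-11 - 212) = -25550 + (1/2)*(125/182)*(-223) = -25550 - 27875/364 = -9328075/364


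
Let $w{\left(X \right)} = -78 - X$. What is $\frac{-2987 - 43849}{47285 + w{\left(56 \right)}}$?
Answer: $- \frac{5204}{5239} \approx -0.99332$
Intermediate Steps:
$\frac{-2987 - 43849}{47285 + w{\left(56 \right)}} = \frac{-2987 - 43849}{47285 - 134} = - \frac{46836}{47285 - 134} = - \frac{46836}{47151} = \left(-46836\right) \frac{1}{47151} = - \frac{5204}{5239}$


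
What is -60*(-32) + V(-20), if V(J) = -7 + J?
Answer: 1893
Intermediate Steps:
-60*(-32) + V(-20) = -60*(-32) + (-7 - 20) = -12*(-160) - 27 = 1920 - 27 = 1893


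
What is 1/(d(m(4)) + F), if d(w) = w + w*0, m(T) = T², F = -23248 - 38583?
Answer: -1/61815 ≈ -1.6177e-5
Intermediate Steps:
F = -61831
d(w) = w (d(w) = w + 0 = w)
1/(d(m(4)) + F) = 1/(4² - 61831) = 1/(16 - 61831) = 1/(-61815) = -1/61815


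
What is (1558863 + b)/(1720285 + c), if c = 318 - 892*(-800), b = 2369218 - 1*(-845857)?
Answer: 4773938/2434203 ≈ 1.9612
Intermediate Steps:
b = 3215075 (b = 2369218 + 845857 = 3215075)
c = 713918 (c = 318 + 713600 = 713918)
(1558863 + b)/(1720285 + c) = (1558863 + 3215075)/(1720285 + 713918) = 4773938/2434203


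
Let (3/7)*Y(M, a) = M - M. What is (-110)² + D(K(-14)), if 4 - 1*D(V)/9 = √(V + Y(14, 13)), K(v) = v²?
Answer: 12010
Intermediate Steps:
Y(M, a) = 0 (Y(M, a) = 7*(M - M)/3 = (7/3)*0 = 0)
D(V) = 36 - 9*√V (D(V) = 36 - 9*√(V + 0) = 36 - 9*√V)
(-110)² + D(K(-14)) = (-110)² + (36 - 9*√((-14)²)) = 12100 + (36 - 9*√196) = 12100 + (36 - 9*14) = 12100 + (36 - 126) = 12100 - 90 = 12010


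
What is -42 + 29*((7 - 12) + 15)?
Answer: 248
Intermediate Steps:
-42 + 29*((7 - 12) + 15) = -42 + 29*(-5 + 15) = -42 + 29*10 = -42 + 290 = 248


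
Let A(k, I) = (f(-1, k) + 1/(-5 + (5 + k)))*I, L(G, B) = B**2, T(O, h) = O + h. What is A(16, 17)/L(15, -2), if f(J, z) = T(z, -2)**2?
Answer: 53329/64 ≈ 833.27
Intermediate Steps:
f(J, z) = (-2 + z)**2 (f(J, z) = (z - 2)**2 = (-2 + z)**2)
A(k, I) = I*(1/k + (-2 + k)**2) (A(k, I) = ((-2 + k)**2 + 1/(-5 + (5 + k)))*I = ((-2 + k)**2 + 1/k)*I = (1/k + (-2 + k)**2)*I = I*(1/k + (-2 + k)**2))
A(16, 17)/L(15, -2) = (17/16 + 17*(-2 + 16)**2)/((-2)**2) = (17*(1/16) + 17*14**2)/4 = (17/16 + 17*196)*(1/4) = (17/16 + 3332)*(1/4) = (53329/16)*(1/4) = 53329/64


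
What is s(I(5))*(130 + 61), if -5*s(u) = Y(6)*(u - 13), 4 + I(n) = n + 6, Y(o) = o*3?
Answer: 20628/5 ≈ 4125.6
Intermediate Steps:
Y(o) = 3*o
I(n) = 2 + n (I(n) = -4 + (n + 6) = -4 + (6 + n) = 2 + n)
s(u) = 234/5 - 18*u/5 (s(u) = -3*6*(u - 13)/5 = -18*(-13 + u)/5 = -(-234 + 18*u)/5 = 234/5 - 18*u/5)
s(I(5))*(130 + 61) = (234/5 - 18*(2 + 5)/5)*(130 + 61) = (234/5 - 18/5*7)*191 = (234/5 - 126/5)*191 = (108/5)*191 = 20628/5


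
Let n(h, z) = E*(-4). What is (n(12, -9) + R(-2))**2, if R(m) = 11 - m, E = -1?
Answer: 289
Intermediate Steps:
n(h, z) = 4 (n(h, z) = -1*(-4) = 4)
(n(12, -9) + R(-2))**2 = (4 + (11 - 1*(-2)))**2 = (4 + (11 + 2))**2 = (4 + 13)**2 = 17**2 = 289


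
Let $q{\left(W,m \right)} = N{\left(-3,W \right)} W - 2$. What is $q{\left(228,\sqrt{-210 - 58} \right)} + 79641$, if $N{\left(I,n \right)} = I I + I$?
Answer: $81007$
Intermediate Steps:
$N{\left(I,n \right)} = I + I^{2}$ ($N{\left(I,n \right)} = I^{2} + I = I + I^{2}$)
$q{\left(W,m \right)} = -2 + 6 W$ ($q{\left(W,m \right)} = - 3 \left(1 - 3\right) W - 2 = \left(-3\right) \left(-2\right) W - 2 = 6 W - 2 = -2 + 6 W$)
$q{\left(228,\sqrt{-210 - 58} \right)} + 79641 = \left(-2 + 6 \cdot 228\right) + 79641 = \left(-2 + 1368\right) + 79641 = 1366 + 79641 = 81007$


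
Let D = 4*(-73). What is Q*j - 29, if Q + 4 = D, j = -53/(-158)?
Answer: -10135/79 ≈ -128.29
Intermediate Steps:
j = 53/158 (j = -53*(-1/158) = 53/158 ≈ 0.33544)
D = -292
Q = -296 (Q = -4 - 292 = -296)
Q*j - 29 = -296*53/158 - 29 = -7844/79 - 29 = -10135/79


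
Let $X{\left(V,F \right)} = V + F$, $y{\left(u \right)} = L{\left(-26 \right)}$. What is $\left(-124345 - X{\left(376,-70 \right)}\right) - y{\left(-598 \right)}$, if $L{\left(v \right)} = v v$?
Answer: $-125327$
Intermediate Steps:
$L{\left(v \right)} = v^{2}$
$y{\left(u \right)} = 676$ ($y{\left(u \right)} = \left(-26\right)^{2} = 676$)
$X{\left(V,F \right)} = F + V$
$\left(-124345 - X{\left(376,-70 \right)}\right) - y{\left(-598 \right)} = \left(-124345 - \left(-70 + 376\right)\right) - 676 = \left(-124345 - 306\right) - 676 = -124651 - 676 = -125327$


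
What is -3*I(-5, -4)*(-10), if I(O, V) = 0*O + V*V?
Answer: 480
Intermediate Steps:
I(O, V) = V**2 (I(O, V) = 0 + V**2 = V**2)
-3*I(-5, -4)*(-10) = -3*(-4)**2*(-10) = -3*16*(-10) = -48*(-10) = 480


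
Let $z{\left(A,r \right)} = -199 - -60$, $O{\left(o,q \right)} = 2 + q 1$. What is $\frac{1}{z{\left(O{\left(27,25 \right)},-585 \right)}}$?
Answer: $- \frac{1}{139} \approx -0.0071942$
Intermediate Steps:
$O{\left(o,q \right)} = 2 + q$
$z{\left(A,r \right)} = -139$ ($z{\left(A,r \right)} = -199 + 60 = -139$)
$\frac{1}{z{\left(O{\left(27,25 \right)},-585 \right)}} = \frac{1}{-139} = - \frac{1}{139}$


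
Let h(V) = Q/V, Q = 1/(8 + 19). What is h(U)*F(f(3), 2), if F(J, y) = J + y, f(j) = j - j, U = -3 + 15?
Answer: 1/162 ≈ 0.0061728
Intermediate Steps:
U = 12
f(j) = 0
Q = 1/27 ≈ 0.037037
h(V) = 1/(27*V)
h(U)*F(f(3), 2) = ((1/27)/12)*(0 + 2) = ((1/27)*(1/12))*2 = (1/324)*2 = 1/162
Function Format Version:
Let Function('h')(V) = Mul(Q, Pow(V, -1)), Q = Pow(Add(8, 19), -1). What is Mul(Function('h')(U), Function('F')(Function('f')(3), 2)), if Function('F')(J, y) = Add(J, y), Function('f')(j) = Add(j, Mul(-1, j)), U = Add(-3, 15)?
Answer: Rational(1, 162) ≈ 0.0061728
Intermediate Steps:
U = 12
Function('f')(j) = 0
Q = Rational(1, 27) (Q = Pow(27, -1) = Rational(1, 27) ≈ 0.037037)
Function('h')(V) = Mul(Rational(1, 27), Pow(V, -1))
Mul(Function('h')(U), Function('F')(Function('f')(3), 2)) = Mul(Mul(Rational(1, 27), Pow(12, -1)), Add(0, 2)) = Mul(Mul(Rational(1, 27), Rational(1, 12)), 2) = Mul(Rational(1, 324), 2) = Rational(1, 162)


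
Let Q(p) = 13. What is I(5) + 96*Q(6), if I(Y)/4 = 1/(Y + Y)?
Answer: 6242/5 ≈ 1248.4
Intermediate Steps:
I(Y) = 2/Y (I(Y) = 4/(Y + Y) = 4/((2*Y)) = 4*(1/(2*Y)) = 2/Y)
I(5) + 96*Q(6) = 2/5 + 96*13 = 2*(⅕) + 1248 = ⅖ + 1248 = 6242/5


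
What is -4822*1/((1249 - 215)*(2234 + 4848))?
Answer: -2411/3661394 ≈ -0.00065849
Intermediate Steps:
-4822*1/((1249 - 215)*(2234 + 4848)) = -4822/(1034*7082) = -4822/7322788 = -4822*1/7322788 = -2411/3661394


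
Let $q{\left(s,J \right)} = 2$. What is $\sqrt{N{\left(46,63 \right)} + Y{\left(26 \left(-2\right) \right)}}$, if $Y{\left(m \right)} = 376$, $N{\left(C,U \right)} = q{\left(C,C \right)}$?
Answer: $3 \sqrt{42} \approx 19.442$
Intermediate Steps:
$N{\left(C,U \right)} = 2$
$\sqrt{N{\left(46,63 \right)} + Y{\left(26 \left(-2\right) \right)}} = \sqrt{2 + 376} = \sqrt{378} = 3 \sqrt{42}$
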